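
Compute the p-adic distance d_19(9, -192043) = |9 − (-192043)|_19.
d_19(9, -192043) = 1/6859

Step 1 — x − y = 9 − (-192043) = 192052. Step 2 — v_19(192052) = 3 (factor: 192052 = (19^3 · 28); the sign does not affect v_p). Step 3 — |x − y|_19 = 19^{-3} = 1/6859.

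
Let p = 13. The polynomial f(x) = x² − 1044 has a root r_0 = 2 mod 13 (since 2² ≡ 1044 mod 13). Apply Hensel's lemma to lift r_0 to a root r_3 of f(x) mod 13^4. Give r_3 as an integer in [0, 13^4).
r_3 = 9726 (mod 28561)

Hensel's recurrence: r_{i+1} = r_i − f(r_i)·(f′(r_i))^{-1} mod 13^{i+2}, with f′(x) = 2x. Iterate:
  r_0 = 2 (mod 13)
  r_1 = 93 (mod 169)
  r_2 = 938 (mod 2197)
  r_3 = 9726 (mod 28561)
Final: r_3 = 9726, and one checks f(r_3) ≡ 0 mod 13^4.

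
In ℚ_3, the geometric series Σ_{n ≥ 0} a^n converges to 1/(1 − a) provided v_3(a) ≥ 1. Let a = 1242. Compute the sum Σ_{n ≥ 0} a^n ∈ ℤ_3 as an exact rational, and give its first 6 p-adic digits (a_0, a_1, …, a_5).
Σ a^n = 1/(1 − a) = -1/1241;  first 6 digits = (1, 0, 0, 1, 0, 2)

v_3(a) = 3 ≥ 1, so the series converges in ℤ_3 to 1/(1 − a) = 1/(1 − 1242) = -1/1241. Expand this rational in ℤ_3: compute digits iteratively via d_i = x_i mod 3, x_{i+1} = (x_i − d_i)/3. The first 6 digits are (1, 0, 0, 1, 0, 2).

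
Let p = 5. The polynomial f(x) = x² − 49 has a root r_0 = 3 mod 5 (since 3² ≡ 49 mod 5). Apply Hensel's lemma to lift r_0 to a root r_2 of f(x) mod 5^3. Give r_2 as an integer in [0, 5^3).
r_2 = 118 (mod 125)

Hensel's recurrence: r_{i+1} = r_i − f(r_i)·(f′(r_i))^{-1} mod 5^{i+2}, with f′(x) = 2x. Iterate:
  r_0 = 3 (mod 5)
  r_1 = 18 (mod 25)
  r_2 = 118 (mod 125)
Final: r_2 = 118, and one checks f(r_2) ≡ 0 mod 5^3.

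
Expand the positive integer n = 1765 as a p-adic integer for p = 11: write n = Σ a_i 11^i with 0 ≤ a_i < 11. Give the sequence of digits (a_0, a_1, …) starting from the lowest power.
(a_0, a_1, …) = (5, 6, 3, 1)

Repeated division by 11 gives the digits low-to-high: 1765 = 5 + 6·11^1 + 3·11^2 + 1·11^3. Digit sequence: (5, 6, 3, 1).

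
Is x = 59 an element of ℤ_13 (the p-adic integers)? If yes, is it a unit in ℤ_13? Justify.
x ∈ ℤ_13^× (unit); v_13(x) = 0

ℤ_13 = {x ∈ ℚ_13 : v_13(x) ≥ 0} and ℤ_13^× = {x ∈ ℤ_13 : v_13(x) = 0}. Here v_13(59) = v_13(num) − v_13(den) = 0; compare against these criteria.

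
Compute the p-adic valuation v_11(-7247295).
v_11(-7247295) = 5

v_11(n) is the largest exponent k such that 11^k divides n. Factor out: -7247295 = -11^5 · 45. (Sign doesn't affect v_p.) So v_11(-7247295) = 5.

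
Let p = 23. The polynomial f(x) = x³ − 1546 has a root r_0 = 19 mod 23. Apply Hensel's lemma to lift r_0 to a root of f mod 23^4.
r_3 = 135167 (mod 279841)

Hensel: r_{i+1} = r_i − f(r_i)/f′(r_i) mod 23^{i+2}, where f′(x) = 3x². Iterate:
  r_0 = 19 (mod 23)
  r_1 = 272 (mod 529)
  r_2 = 1330 (mod 12167)
  r_3 = 135167 (mod 279841)
Final: r = 135167 with f(r) ≡ 0 mod 23^4.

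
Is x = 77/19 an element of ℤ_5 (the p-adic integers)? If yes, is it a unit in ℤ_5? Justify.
x ∈ ℤ_5^× (unit); v_5(x) = 0

ℤ_5 = {x ∈ ℚ_5 : v_5(x) ≥ 0} and ℤ_5^× = {x ∈ ℤ_5 : v_5(x) = 0}. Here v_5(77/19) = v_5(num) − v_5(den) = 0; compare against these criteria.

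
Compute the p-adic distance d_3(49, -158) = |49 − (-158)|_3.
d_3(49, -158) = 1/9

Step 1 — x − y = 49 − (-158) = 207. Step 2 — v_3(207) = 2 (factor: 207 = (3^2 · 23); the sign does not affect v_p). Step 3 — |x − y|_3 = 3^{-2} = 1/9.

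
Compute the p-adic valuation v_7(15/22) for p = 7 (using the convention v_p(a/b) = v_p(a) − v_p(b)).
v_7(15/22) = 0

Factor powers of 7 from the numerator and denominator of the reduced fraction: 15 = 7^0 · 15 and 22 = 7^0 · 22. Apply v_p(a/b) = v_p(a) − v_p(b): v_7(15/22) = 0 − 0 = 0.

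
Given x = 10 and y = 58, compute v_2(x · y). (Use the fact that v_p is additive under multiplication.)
v_2(580) = 2

v_p(x) = 1 (factor: 10 = 2^1 · 5); v_p(y) = 1 (factor: 58 = 2^1 · 29). Additivity: v_p(xy) = v_p(x) + v_p(y) = 1 + 1 = 2. (Direct check: xy = 580 = 2^2 · (145).)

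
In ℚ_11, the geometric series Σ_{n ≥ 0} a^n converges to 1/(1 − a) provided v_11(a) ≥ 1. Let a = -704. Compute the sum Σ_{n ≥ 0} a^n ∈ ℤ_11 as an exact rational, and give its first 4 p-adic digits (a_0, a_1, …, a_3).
Σ a^n = 1/(1 − a) = 1/705;  first 4 digits = (1, 2, 9, 5)

v_11(a) = 1 ≥ 1, so the series converges in ℤ_11 to 1/(1 − a) = 1/(1 − (-704)) = 1/705. Expand this rational in ℤ_11: compute digits iteratively via d_i = x_i mod 11, x_{i+1} = (x_i − d_i)/11. The first 4 digits are (1, 2, 9, 5).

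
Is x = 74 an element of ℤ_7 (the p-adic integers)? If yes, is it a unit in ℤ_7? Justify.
x ∈ ℤ_7^× (unit); v_7(x) = 0

ℤ_7 = {x ∈ ℚ_7 : v_7(x) ≥ 0} and ℤ_7^× = {x ∈ ℤ_7 : v_7(x) = 0}. Here v_7(74) = v_7(num) − v_7(den) = 0; compare against these criteria.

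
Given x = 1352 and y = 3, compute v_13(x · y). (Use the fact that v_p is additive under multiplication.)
v_13(4056) = 2

v_p(x) = 2 (factor: 1352 = 13^2 · 8); v_p(y) = 0 (factor: 3 = 13^0 · 3). Additivity: v_p(xy) = v_p(x) + v_p(y) = 2 + 0 = 2. (Direct check: xy = 4056 = 13^2 · (24).)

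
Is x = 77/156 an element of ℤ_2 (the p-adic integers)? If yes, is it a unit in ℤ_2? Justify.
x ∉ ℤ_2 (v_2(x) = -2 < 0)

ℤ_2 = {x ∈ ℚ_2 : v_2(x) ≥ 0} and ℤ_2^× = {x ∈ ℤ_2 : v_2(x) = 0}. Here v_2(77/156) = v_2(num) − v_2(den) = -2; compare against these criteria.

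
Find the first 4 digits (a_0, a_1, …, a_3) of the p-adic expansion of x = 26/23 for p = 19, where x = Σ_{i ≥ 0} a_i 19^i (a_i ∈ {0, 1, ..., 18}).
(a_0, …, a_3) = (16, 5, 3, 18)

v_19(26/23) = 0 (numerator and denominator both coprime to 19), so x ∈ ℤ_19^×. Compute digits iteratively via a_i = x_i mod 19, x_{i+1} = (x_i − a_i)/19, with x_0 = x:
  x_0 = 26/23;  a_0 = 16;  x_1 = (x_0 − 16)/19 = -18/23
  x_1 = -18/23;  a_1 = 5;  x_2 = (x_1 − 5)/19 = -7/23
  x_2 = -7/23;  a_2 = 3;  x_3 = (x_2 − 3)/19 = -4/23
  x_3 = -4/23;  a_3 = 18;  x_4 = (x_3 − 18)/19 = -22/23
Digits: (16, 5, 3, 18).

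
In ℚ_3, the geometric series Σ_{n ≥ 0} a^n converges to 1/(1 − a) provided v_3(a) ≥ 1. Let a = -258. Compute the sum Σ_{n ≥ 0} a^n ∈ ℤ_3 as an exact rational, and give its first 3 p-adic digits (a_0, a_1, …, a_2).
Σ a^n = 1/(1 − a) = 1/259;  first 3 digits = (1, 1, 2)

v_3(a) = 1 ≥ 1, so the series converges in ℤ_3 to 1/(1 − a) = 1/(1 − (-258)) = 1/259. Expand this rational in ℤ_3: compute digits iteratively via d_i = x_i mod 3, x_{i+1} = (x_i − d_i)/3. The first 3 digits are (1, 1, 2).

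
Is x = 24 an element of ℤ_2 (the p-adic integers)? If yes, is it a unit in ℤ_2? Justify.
x ∈ ℤ_2 but not a unit; v_2(x) = 3 > 0

ℤ_2 = {x ∈ ℚ_2 : v_2(x) ≥ 0} and ℤ_2^× = {x ∈ ℤ_2 : v_2(x) = 0}. Here v_2(24) = v_2(num) − v_2(den) = 3; compare against these criteria.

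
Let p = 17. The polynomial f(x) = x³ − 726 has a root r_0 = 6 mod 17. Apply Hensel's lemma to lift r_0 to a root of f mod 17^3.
r_2 = 1536 (mod 4913)

Hensel: r_{i+1} = r_i − f(r_i)/f′(r_i) mod 17^{i+2}, where f′(x) = 3x². Iterate:
  r_0 = 6 (mod 17)
  r_1 = 91 (mod 289)
  r_2 = 1536 (mod 4913)
Final: r = 1536 with f(r) ≡ 0 mod 17^3.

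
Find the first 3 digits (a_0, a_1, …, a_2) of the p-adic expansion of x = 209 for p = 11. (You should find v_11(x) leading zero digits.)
(a_0, …, a_2) = (0, 8, 1)

v_11(209) = 1, so a_0 = ... = a_0 = 0. Factor out: x = 11^1 · u with u = 19 a unit in ℤ_11. Expand u iteratively via a_{v+i} = u_i mod 11, u_{i+1} = (u_i − a_{v+i})/11:
  u_0 = 19;  a_1 = 8;  u_1 = (u_0 − 8)/11 = 1
  u_1 = 1;  a_2 = 1;  u_2 = (u_1 − 1)/11 = 0
Digits: (0, 8, 1).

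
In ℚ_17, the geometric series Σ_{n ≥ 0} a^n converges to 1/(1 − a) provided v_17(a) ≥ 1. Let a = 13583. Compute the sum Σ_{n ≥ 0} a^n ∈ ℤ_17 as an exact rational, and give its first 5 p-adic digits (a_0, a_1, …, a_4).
Σ a^n = 1/(1 − a) = -1/13582;  first 5 digits = (1, 0, 13, 2, 16)

v_17(a) = 2 ≥ 1, so the series converges in ℤ_17 to 1/(1 − a) = 1/(1 − 13583) = -1/13582. Expand this rational in ℤ_17: compute digits iteratively via d_i = x_i mod 17, x_{i+1} = (x_i − d_i)/17. The first 5 digits are (1, 0, 13, 2, 16).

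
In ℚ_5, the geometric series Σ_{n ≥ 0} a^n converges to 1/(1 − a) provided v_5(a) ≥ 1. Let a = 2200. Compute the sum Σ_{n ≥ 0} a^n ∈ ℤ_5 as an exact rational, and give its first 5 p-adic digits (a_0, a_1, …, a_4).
Σ a^n = 1/(1 − a) = -1/2199;  first 5 digits = (1, 0, 3, 2, 2)

v_5(a) = 2 ≥ 1, so the series converges in ℤ_5 to 1/(1 − a) = 1/(1 − 2200) = -1/2199. Expand this rational in ℤ_5: compute digits iteratively via d_i = x_i mod 5, x_{i+1} = (x_i − d_i)/5. The first 5 digits are (1, 0, 3, 2, 2).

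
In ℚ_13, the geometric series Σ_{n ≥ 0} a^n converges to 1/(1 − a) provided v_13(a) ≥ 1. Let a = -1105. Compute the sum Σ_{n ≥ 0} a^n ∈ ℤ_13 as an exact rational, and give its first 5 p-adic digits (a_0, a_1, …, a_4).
Σ a^n = 1/(1 − a) = 1/1106;  first 5 digits = (1, 6, 3, 4, 1)

v_13(a) = 1 ≥ 1, so the series converges in ℤ_13 to 1/(1 − a) = 1/(1 − (-1105)) = 1/1106. Expand this rational in ℤ_13: compute digits iteratively via d_i = x_i mod 13, x_{i+1} = (x_i − d_i)/13. The first 5 digits are (1, 6, 3, 4, 1).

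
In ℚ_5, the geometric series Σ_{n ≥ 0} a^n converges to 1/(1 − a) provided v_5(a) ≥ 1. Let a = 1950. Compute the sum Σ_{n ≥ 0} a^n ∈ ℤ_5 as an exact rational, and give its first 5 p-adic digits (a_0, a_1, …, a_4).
Σ a^n = 1/(1 − a) = -1/1949;  first 5 digits = (1, 0, 3, 0, 2)

v_5(a) = 2 ≥ 1, so the series converges in ℤ_5 to 1/(1 − a) = 1/(1 − 1950) = -1/1949. Expand this rational in ℤ_5: compute digits iteratively via d_i = x_i mod 5, x_{i+1} = (x_i − d_i)/5. The first 5 digits are (1, 0, 3, 0, 2).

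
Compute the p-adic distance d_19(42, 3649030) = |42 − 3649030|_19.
d_19(42, 3649030) = 1/130321

Step 1 — x − y = 42 − 3649030 = -3648988. Step 2 — v_19(-3648988) = 4 (factor: -3648988 = −(19^4 · 28); the sign does not affect v_p). Step 3 — |x − y|_19 = 19^{-4} = 1/130321.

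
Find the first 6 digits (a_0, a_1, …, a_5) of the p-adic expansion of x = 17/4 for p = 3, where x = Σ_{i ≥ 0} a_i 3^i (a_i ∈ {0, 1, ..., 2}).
(a_0, …, a_5) = (2, 0, 1, 2, 0, 2)

v_3(17/4) = 0 (numerator and denominator both coprime to 3), so x ∈ ℤ_3^×. Compute digits iteratively via a_i = x_i mod 3, x_{i+1} = (x_i − a_i)/3, with x_0 = x:
  x_0 = 17/4;  a_0 = 2;  x_1 = (x_0 − 2)/3 = 3/4
  x_1 = 3/4;  a_1 = 0;  x_2 = (x_1 − 0)/3 = 1/4
  x_2 = 1/4;  a_2 = 1;  x_3 = (x_2 − 1)/3 = -1/4
  x_3 = -1/4;  a_3 = 2;  x_4 = (x_3 − 2)/3 = -3/4
  x_4 = -3/4;  a_4 = 0;  x_5 = (x_4 − 0)/3 = -1/4
  x_5 = -1/4;  a_5 = 2;  x_6 = (x_5 − 2)/3 = -3/4
Digits: (2, 0, 1, 2, 0, 2).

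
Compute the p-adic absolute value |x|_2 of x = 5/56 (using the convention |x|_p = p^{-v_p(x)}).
|5/56|_2 = 8

Step 1 — compute v_2(x) by factoring powers of 2 out of the numerator and denominator: v_2(5/56) = -3. Step 2 — apply |x|_p = p^{-v_p(x)} = 2^{3} = 8.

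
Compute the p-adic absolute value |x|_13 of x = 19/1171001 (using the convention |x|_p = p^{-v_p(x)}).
|19/1171001|_13 = 28561

Step 1 — compute v_13(x) by factoring powers of 13 out of the numerator and denominator: v_13(19/1171001) = -4. Step 2 — apply |x|_p = p^{-v_p(x)} = 13^{4} = 28561.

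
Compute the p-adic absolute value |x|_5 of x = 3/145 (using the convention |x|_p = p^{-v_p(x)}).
|3/145|_5 = 5

Step 1 — compute v_5(x) by factoring powers of 5 out of the numerator and denominator: v_5(3/145) = -1. Step 2 — apply |x|_p = p^{-v_p(x)} = 5^{1} = 5.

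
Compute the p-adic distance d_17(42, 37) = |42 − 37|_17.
d_17(42, 37) = 1

Step 1 — x − y = 42 − 37 = 5. Step 2 — v_17(5) = 0 (factor: 5 = (17^0 · 5); the sign does not affect v_p). Step 3 — |x − y|_17 = 17^{0} = 1.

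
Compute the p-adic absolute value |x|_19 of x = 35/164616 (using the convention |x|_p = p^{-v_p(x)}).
|35/164616|_19 = 6859

Step 1 — compute v_19(x) by factoring powers of 19 out of the numerator and denominator: v_19(35/164616) = -3. Step 2 — apply |x|_p = p^{-v_p(x)} = 19^{3} = 6859.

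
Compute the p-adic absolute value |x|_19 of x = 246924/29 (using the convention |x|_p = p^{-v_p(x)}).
|246924/29|_19 = 1/6859

Step 1 — compute v_19(x) by factoring powers of 19 out of the numerator and denominator: v_19(246924/29) = 3. Step 2 — apply |x|_p = p^{-v_p(x)} = 19^{-3} = 1/6859.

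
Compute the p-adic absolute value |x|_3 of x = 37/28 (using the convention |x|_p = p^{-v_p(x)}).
|37/28|_3 = 1

Step 1 — compute v_3(x) by factoring powers of 3 out of the numerator and denominator: v_3(37/28) = 0. Step 2 — apply |x|_p = p^{-v_p(x)} = 3^{0} = 1.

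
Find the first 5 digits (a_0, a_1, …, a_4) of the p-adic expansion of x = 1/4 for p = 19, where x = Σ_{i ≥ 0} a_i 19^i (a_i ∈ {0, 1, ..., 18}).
(a_0, …, a_4) = (5, 14, 4, 14, 4)

v_19(1/4) = 0 (numerator and denominator both coprime to 19), so x ∈ ℤ_19^×. Compute digits iteratively via a_i = x_i mod 19, x_{i+1} = (x_i − a_i)/19, with x_0 = x:
  x_0 = 1/4;  a_0 = 5;  x_1 = (x_0 − 5)/19 = -1/4
  x_1 = -1/4;  a_1 = 14;  x_2 = (x_1 − 14)/19 = -3/4
  x_2 = -3/4;  a_2 = 4;  x_3 = (x_2 − 4)/19 = -1/4
  x_3 = -1/4;  a_3 = 14;  x_4 = (x_3 − 14)/19 = -3/4
  x_4 = -3/4;  a_4 = 4;  x_5 = (x_4 − 4)/19 = -1/4
Digits: (5, 14, 4, 14, 4).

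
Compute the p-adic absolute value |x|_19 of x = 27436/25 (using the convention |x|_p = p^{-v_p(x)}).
|27436/25|_19 = 1/6859

Step 1 — compute v_19(x) by factoring powers of 19 out of the numerator and denominator: v_19(27436/25) = 3. Step 2 — apply |x|_p = p^{-v_p(x)} = 19^{-3} = 1/6859.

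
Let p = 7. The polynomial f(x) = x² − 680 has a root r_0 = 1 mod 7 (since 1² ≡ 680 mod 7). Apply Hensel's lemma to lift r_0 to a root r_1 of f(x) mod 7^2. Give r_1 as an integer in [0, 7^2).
r_1 = 22 (mod 49)

Hensel's recurrence: r_{i+1} = r_i − f(r_i)·(f′(r_i))^{-1} mod 7^{i+2}, with f′(x) = 2x. Iterate:
  r_0 = 1 (mod 7)
  r_1 = 22 (mod 49)
Final: r_1 = 22, and one checks f(r_1) ≡ 0 mod 7^2.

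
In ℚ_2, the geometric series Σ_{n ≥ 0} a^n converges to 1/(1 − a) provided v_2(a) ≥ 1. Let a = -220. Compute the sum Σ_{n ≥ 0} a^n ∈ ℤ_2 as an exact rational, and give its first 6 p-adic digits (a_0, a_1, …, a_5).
Σ a^n = 1/(1 − a) = 1/221;  first 6 digits = (1, 0, 1, 0, 1, 1)

v_2(a) = 2 ≥ 1, so the series converges in ℤ_2 to 1/(1 − a) = 1/(1 − (-220)) = 1/221. Expand this rational in ℤ_2: compute digits iteratively via d_i = x_i mod 2, x_{i+1} = (x_i − d_i)/2. The first 6 digits are (1, 0, 1, 0, 1, 1).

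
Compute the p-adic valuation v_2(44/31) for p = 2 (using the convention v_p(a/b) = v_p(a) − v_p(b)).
v_2(44/31) = 2

Factor powers of 2 from the numerator and denominator of the reduced fraction: 44 = 2^2 · 11 and 31 = 2^0 · 31. Apply v_p(a/b) = v_p(a) − v_p(b): v_2(44/31) = 2 − 0 = 2.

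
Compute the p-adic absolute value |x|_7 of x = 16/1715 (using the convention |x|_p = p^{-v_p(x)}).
|16/1715|_7 = 343

Step 1 — compute v_7(x) by factoring powers of 7 out of the numerator and denominator: v_7(16/1715) = -3. Step 2 — apply |x|_p = p^{-v_p(x)} = 7^{3} = 343.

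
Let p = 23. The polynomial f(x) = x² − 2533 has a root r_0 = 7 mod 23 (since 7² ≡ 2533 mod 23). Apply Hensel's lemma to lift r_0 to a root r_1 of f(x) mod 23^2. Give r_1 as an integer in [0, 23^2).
r_1 = 260 (mod 529)

Hensel's recurrence: r_{i+1} = r_i − f(r_i)·(f′(r_i))^{-1} mod 23^{i+2}, with f′(x) = 2x. Iterate:
  r_0 = 7 (mod 23)
  r_1 = 260 (mod 529)
Final: r_1 = 260, and one checks f(r_1) ≡ 0 mod 23^2.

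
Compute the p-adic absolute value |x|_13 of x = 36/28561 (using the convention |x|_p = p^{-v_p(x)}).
|36/28561|_13 = 28561

Step 1 — compute v_13(x) by factoring powers of 13 out of the numerator and denominator: v_13(36/28561) = -4. Step 2 — apply |x|_p = p^{-v_p(x)} = 13^{4} = 28561.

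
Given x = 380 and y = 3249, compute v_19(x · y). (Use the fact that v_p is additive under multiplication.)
v_19(1234620) = 3

v_p(x) = 1 (factor: 380 = 19^1 · 20); v_p(y) = 2 (factor: 3249 = 19^2 · 9). Additivity: v_p(xy) = v_p(x) + v_p(y) = 1 + 2 = 3. (Direct check: xy = 1234620 = 19^3 · (180).)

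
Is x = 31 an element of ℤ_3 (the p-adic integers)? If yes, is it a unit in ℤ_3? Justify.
x ∈ ℤ_3^× (unit); v_3(x) = 0

ℤ_3 = {x ∈ ℚ_3 : v_3(x) ≥ 0} and ℤ_3^× = {x ∈ ℤ_3 : v_3(x) = 0}. Here v_3(31) = v_3(num) − v_3(den) = 0; compare against these criteria.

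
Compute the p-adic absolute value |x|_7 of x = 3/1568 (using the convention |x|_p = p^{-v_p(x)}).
|3/1568|_7 = 49

Step 1 — compute v_7(x) by factoring powers of 7 out of the numerator and denominator: v_7(3/1568) = -2. Step 2 — apply |x|_p = p^{-v_p(x)} = 7^{2} = 49.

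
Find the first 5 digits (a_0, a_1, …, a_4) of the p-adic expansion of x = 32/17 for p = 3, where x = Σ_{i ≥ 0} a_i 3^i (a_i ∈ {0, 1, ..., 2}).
(a_0, …, a_4) = (1, 1, 1, 1, 2)

v_3(32/17) = 0 (numerator and denominator both coprime to 3), so x ∈ ℤ_3^×. Compute digits iteratively via a_i = x_i mod 3, x_{i+1} = (x_i − a_i)/3, with x_0 = x:
  x_0 = 32/17;  a_0 = 1;  x_1 = (x_0 − 1)/3 = 5/17
  x_1 = 5/17;  a_1 = 1;  x_2 = (x_1 − 1)/3 = -4/17
  x_2 = -4/17;  a_2 = 1;  x_3 = (x_2 − 1)/3 = -7/17
  x_3 = -7/17;  a_3 = 1;  x_4 = (x_3 − 1)/3 = -8/17
  x_4 = -8/17;  a_4 = 2;  x_5 = (x_4 − 2)/3 = -14/17
Digits: (1, 1, 1, 1, 2).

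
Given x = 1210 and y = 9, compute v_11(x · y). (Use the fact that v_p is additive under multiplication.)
v_11(10890) = 2

v_p(x) = 2 (factor: 1210 = 11^2 · 10); v_p(y) = 0 (factor: 9 = 11^0 · 9). Additivity: v_p(xy) = v_p(x) + v_p(y) = 2 + 0 = 2. (Direct check: xy = 10890 = 11^2 · (90).)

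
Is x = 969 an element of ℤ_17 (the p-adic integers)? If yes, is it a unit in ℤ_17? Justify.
x ∈ ℤ_17 but not a unit; v_17(x) = 1 > 0

ℤ_17 = {x ∈ ℚ_17 : v_17(x) ≥ 0} and ℤ_17^× = {x ∈ ℤ_17 : v_17(x) = 0}. Here v_17(969) = v_17(num) − v_17(den) = 1; compare against these criteria.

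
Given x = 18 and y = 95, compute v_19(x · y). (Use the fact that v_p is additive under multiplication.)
v_19(1710) = 1

v_p(x) = 0 (factor: 18 = 19^0 · 18); v_p(y) = 1 (factor: 95 = 19^1 · 5). Additivity: v_p(xy) = v_p(x) + v_p(y) = 0 + 1 = 1. (Direct check: xy = 1710 = 19^1 · (90).)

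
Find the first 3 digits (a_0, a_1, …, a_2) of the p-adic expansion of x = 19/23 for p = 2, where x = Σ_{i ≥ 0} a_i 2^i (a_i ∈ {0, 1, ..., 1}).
(a_0, …, a_2) = (1, 0, 1)

v_2(19/23) = 0 (numerator and denominator both coprime to 2), so x ∈ ℤ_2^×. Compute digits iteratively via a_i = x_i mod 2, x_{i+1} = (x_i − a_i)/2, with x_0 = x:
  x_0 = 19/23;  a_0 = 1;  x_1 = (x_0 − 1)/2 = -2/23
  x_1 = -2/23;  a_1 = 0;  x_2 = (x_1 − 0)/2 = -1/23
  x_2 = -1/23;  a_2 = 1;  x_3 = (x_2 − 1)/2 = -12/23
Digits: (1, 0, 1).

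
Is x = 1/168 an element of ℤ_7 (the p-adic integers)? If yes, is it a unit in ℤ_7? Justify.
x ∉ ℤ_7 (v_7(x) = -1 < 0)

ℤ_7 = {x ∈ ℚ_7 : v_7(x) ≥ 0} and ℤ_7^× = {x ∈ ℤ_7 : v_7(x) = 0}. Here v_7(1/168) = v_7(num) − v_7(den) = -1; compare against these criteria.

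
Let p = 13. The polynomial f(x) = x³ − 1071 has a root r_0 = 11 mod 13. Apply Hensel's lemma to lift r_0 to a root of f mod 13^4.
r_3 = 27649 (mod 28561)

Hensel: r_{i+1} = r_i − f(r_i)/f′(r_i) mod 13^{i+2}, where f′(x) = 3x². Iterate:
  r_0 = 11 (mod 13)
  r_1 = 102 (mod 169)
  r_2 = 1285 (mod 2197)
  r_3 = 27649 (mod 28561)
Final: r = 27649 with f(r) ≡ 0 mod 13^4.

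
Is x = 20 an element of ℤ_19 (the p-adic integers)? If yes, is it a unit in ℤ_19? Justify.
x ∈ ℤ_19^× (unit); v_19(x) = 0

ℤ_19 = {x ∈ ℚ_19 : v_19(x) ≥ 0} and ℤ_19^× = {x ∈ ℤ_19 : v_19(x) = 0}. Here v_19(20) = v_19(num) − v_19(den) = 0; compare against these criteria.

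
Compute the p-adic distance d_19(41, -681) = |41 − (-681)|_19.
d_19(41, -681) = 1/361

Step 1 — x − y = 41 − (-681) = 722. Step 2 — v_19(722) = 2 (factor: 722 = (19^2 · 2); the sign does not affect v_p). Step 3 — |x − y|_19 = 19^{-2} = 1/361.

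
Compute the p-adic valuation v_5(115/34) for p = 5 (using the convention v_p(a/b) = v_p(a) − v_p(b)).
v_5(115/34) = 1

Factor powers of 5 from the numerator and denominator of the reduced fraction: 115 = 5^1 · 23 and 34 = 5^0 · 34. Apply v_p(a/b) = v_p(a) − v_p(b): v_5(115/34) = 1 − 0 = 1.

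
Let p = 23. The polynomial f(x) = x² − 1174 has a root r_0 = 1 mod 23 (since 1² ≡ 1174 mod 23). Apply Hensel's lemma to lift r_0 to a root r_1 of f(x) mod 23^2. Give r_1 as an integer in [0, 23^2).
r_1 = 323 (mod 529)

Hensel's recurrence: r_{i+1} = r_i − f(r_i)·(f′(r_i))^{-1} mod 23^{i+2}, with f′(x) = 2x. Iterate:
  r_0 = 1 (mod 23)
  r_1 = 323 (mod 529)
Final: r_1 = 323, and one checks f(r_1) ≡ 0 mod 23^2.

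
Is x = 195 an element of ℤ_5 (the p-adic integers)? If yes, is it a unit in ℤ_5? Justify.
x ∈ ℤ_5 but not a unit; v_5(x) = 1 > 0

ℤ_5 = {x ∈ ℚ_5 : v_5(x) ≥ 0} and ℤ_5^× = {x ∈ ℤ_5 : v_5(x) = 0}. Here v_5(195) = v_5(num) − v_5(den) = 1; compare against these criteria.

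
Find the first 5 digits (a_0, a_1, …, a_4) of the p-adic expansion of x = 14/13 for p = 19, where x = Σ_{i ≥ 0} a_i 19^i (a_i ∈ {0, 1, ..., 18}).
(a_0, …, a_4) = (4, 13, 11, 14, 8)

v_19(14/13) = 0 (numerator and denominator both coprime to 19), so x ∈ ℤ_19^×. Compute digits iteratively via a_i = x_i mod 19, x_{i+1} = (x_i − a_i)/19, with x_0 = x:
  x_0 = 14/13;  a_0 = 4;  x_1 = (x_0 − 4)/19 = -2/13
  x_1 = -2/13;  a_1 = 13;  x_2 = (x_1 − 13)/19 = -9/13
  x_2 = -9/13;  a_2 = 11;  x_3 = (x_2 − 11)/19 = -8/13
  x_3 = -8/13;  a_3 = 14;  x_4 = (x_3 − 14)/19 = -10/13
  x_4 = -10/13;  a_4 = 8;  x_5 = (x_4 − 8)/19 = -6/13
Digits: (4, 13, 11, 14, 8).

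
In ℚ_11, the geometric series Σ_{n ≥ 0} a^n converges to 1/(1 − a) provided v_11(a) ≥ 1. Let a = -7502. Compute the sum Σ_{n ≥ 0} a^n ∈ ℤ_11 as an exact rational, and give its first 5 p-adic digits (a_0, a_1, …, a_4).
Σ a^n = 1/(1 − a) = 1/7503;  first 5 digits = (1, 0, 4, 5, 4)

v_11(a) = 2 ≥ 1, so the series converges in ℤ_11 to 1/(1 − a) = 1/(1 − (-7502)) = 1/7503. Expand this rational in ℤ_11: compute digits iteratively via d_i = x_i mod 11, x_{i+1} = (x_i − d_i)/11. The first 5 digits are (1, 0, 4, 5, 4).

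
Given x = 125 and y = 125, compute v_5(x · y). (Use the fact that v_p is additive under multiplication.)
v_5(15625) = 6

v_p(x) = 3 (factor: 125 = 5^3 · 1); v_p(y) = 3 (factor: 125 = 5^3 · 1). Additivity: v_p(xy) = v_p(x) + v_p(y) = 3 + 3 = 6. (Direct check: xy = 15625 = 5^6 · (1).)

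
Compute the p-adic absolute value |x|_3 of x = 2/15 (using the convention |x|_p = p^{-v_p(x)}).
|2/15|_3 = 3

Step 1 — compute v_3(x) by factoring powers of 3 out of the numerator and denominator: v_3(2/15) = -1. Step 2 — apply |x|_p = p^{-v_p(x)} = 3^{1} = 3.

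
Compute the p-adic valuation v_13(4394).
v_13(4394) = 3

v_13(n) is the largest exponent k such that 13^k divides n. Factor out: 4394 = 13^3 · 2. (Sign doesn't affect v_p.) So v_13(4394) = 3.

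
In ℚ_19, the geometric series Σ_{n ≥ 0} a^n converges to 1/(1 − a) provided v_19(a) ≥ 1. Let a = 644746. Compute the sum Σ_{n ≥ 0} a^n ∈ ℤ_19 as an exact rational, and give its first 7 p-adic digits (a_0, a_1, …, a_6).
Σ a^n = 1/(1 − a) = -1/644745;  first 7 digits = (1, 0, 0, 18, 4, 0, 1)

v_19(a) = 3 ≥ 1, so the series converges in ℤ_19 to 1/(1 − a) = 1/(1 − 644746) = -1/644745. Expand this rational in ℤ_19: compute digits iteratively via d_i = x_i mod 19, x_{i+1} = (x_i − d_i)/19. The first 7 digits are (1, 0, 0, 18, 4, 0, 1).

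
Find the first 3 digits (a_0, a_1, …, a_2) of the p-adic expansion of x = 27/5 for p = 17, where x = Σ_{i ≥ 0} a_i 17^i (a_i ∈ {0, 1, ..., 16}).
(a_0, …, a_2) = (2, 7, 3)

v_17(27/5) = 0 (numerator and denominator both coprime to 17), so x ∈ ℤ_17^×. Compute digits iteratively via a_i = x_i mod 17, x_{i+1} = (x_i − a_i)/17, with x_0 = x:
  x_0 = 27/5;  a_0 = 2;  x_1 = (x_0 − 2)/17 = 1/5
  x_1 = 1/5;  a_1 = 7;  x_2 = (x_1 − 7)/17 = -2/5
  x_2 = -2/5;  a_2 = 3;  x_3 = (x_2 − 3)/17 = -1/5
Digits: (2, 7, 3).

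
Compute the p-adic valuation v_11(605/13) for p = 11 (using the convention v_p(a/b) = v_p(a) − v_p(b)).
v_11(605/13) = 2

Factor powers of 11 from the numerator and denominator of the reduced fraction: 605 = 11^2 · 5 and 13 = 11^0 · 13. Apply v_p(a/b) = v_p(a) − v_p(b): v_11(605/13) = 2 − 0 = 2.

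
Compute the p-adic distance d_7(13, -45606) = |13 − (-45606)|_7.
d_7(13, -45606) = 1/2401

Step 1 — x − y = 13 − (-45606) = 45619. Step 2 — v_7(45619) = 4 (factor: 45619 = (7^4 · 19); the sign does not affect v_p). Step 3 — |x − y|_7 = 7^{-4} = 1/2401.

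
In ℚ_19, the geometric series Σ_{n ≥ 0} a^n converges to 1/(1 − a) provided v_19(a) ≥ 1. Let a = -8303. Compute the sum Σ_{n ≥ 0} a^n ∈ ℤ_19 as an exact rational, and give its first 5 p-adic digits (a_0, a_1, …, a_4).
Σ a^n = 1/(1 − a) = 1/8304;  first 5 digits = (1, 0, 15, 17, 15)

v_19(a) = 2 ≥ 1, so the series converges in ℤ_19 to 1/(1 − a) = 1/(1 − (-8303)) = 1/8304. Expand this rational in ℤ_19: compute digits iteratively via d_i = x_i mod 19, x_{i+1} = (x_i − d_i)/19. The first 5 digits are (1, 0, 15, 17, 15).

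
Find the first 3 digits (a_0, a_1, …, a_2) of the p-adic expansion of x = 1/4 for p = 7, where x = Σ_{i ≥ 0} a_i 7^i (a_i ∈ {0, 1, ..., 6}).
(a_0, …, a_2) = (2, 5, 1)

v_7(1/4) = 0 (numerator and denominator both coprime to 7), so x ∈ ℤ_7^×. Compute digits iteratively via a_i = x_i mod 7, x_{i+1} = (x_i − a_i)/7, with x_0 = x:
  x_0 = 1/4;  a_0 = 2;  x_1 = (x_0 − 2)/7 = -1/4
  x_1 = -1/4;  a_1 = 5;  x_2 = (x_1 − 5)/7 = -3/4
  x_2 = -3/4;  a_2 = 1;  x_3 = (x_2 − 1)/7 = -1/4
Digits: (2, 5, 1).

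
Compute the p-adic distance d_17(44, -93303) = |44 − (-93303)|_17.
d_17(44, -93303) = 1/4913

Step 1 — x − y = 44 − (-93303) = 93347. Step 2 — v_17(93347) = 3 (factor: 93347 = (17^3 · 19); the sign does not affect v_p). Step 3 — |x − y|_17 = 17^{-3} = 1/4913.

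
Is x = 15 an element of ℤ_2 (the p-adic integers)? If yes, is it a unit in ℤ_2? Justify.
x ∈ ℤ_2^× (unit); v_2(x) = 0

ℤ_2 = {x ∈ ℚ_2 : v_2(x) ≥ 0} and ℤ_2^× = {x ∈ ℤ_2 : v_2(x) = 0}. Here v_2(15) = v_2(num) − v_2(den) = 0; compare against these criteria.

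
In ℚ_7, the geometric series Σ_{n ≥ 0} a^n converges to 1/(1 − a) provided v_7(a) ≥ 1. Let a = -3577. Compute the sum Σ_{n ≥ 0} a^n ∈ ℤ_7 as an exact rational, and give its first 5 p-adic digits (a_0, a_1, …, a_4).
Σ a^n = 1/(1 − a) = 1/3578;  first 5 digits = (1, 0, 4, 3, 0)

v_7(a) = 2 ≥ 1, so the series converges in ℤ_7 to 1/(1 − a) = 1/(1 − (-3577)) = 1/3578. Expand this rational in ℤ_7: compute digits iteratively via d_i = x_i mod 7, x_{i+1} = (x_i − d_i)/7. The first 5 digits are (1, 0, 4, 3, 0).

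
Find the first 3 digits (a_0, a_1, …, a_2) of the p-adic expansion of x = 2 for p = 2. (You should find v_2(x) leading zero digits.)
(a_0, …, a_2) = (0, 1, 0)

v_2(2) = 1, so a_0 = ... = a_0 = 0. Factor out: x = 2^1 · u with u = 1 a unit in ℤ_2. Expand u iteratively via a_{v+i} = u_i mod 2, u_{i+1} = (u_i − a_{v+i})/2:
  u_0 = 1;  a_1 = 1;  u_1 = (u_0 − 1)/2 = 0
  u_1 = 0;  a_2 = 0;  u_2 = (u_1 − 0)/2 = 0
Digits: (0, 1, 0).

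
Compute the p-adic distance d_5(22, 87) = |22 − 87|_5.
d_5(22, 87) = 1/5

Step 1 — x − y = 22 − 87 = -65. Step 2 — v_5(-65) = 1 (factor: -65 = −(5^1 · 13); the sign does not affect v_p). Step 3 — |x − y|_5 = 5^{-1} = 1/5.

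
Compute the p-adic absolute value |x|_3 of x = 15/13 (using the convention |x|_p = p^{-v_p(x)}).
|15/13|_3 = 1/3

Step 1 — compute v_3(x) by factoring powers of 3 out of the numerator and denominator: v_3(15/13) = 1. Step 2 — apply |x|_p = p^{-v_p(x)} = 3^{-1} = 1/3.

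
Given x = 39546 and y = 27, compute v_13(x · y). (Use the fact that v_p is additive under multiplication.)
v_13(1067742) = 3

v_p(x) = 3 (factor: 39546 = 13^3 · 18); v_p(y) = 0 (factor: 27 = 13^0 · 27). Additivity: v_p(xy) = v_p(x) + v_p(y) = 3 + 0 = 3. (Direct check: xy = 1067742 = 13^3 · (486).)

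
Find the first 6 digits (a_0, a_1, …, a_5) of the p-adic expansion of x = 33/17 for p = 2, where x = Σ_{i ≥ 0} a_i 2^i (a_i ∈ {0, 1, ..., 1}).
(a_0, …, a_5) = (1, 0, 0, 0, 1, 0)

v_2(33/17) = 0 (numerator and denominator both coprime to 2), so x ∈ ℤ_2^×. Compute digits iteratively via a_i = x_i mod 2, x_{i+1} = (x_i − a_i)/2, with x_0 = x:
  x_0 = 33/17;  a_0 = 1;  x_1 = (x_0 − 1)/2 = 8/17
  x_1 = 8/17;  a_1 = 0;  x_2 = (x_1 − 0)/2 = 4/17
  x_2 = 4/17;  a_2 = 0;  x_3 = (x_2 − 0)/2 = 2/17
  x_3 = 2/17;  a_3 = 0;  x_4 = (x_3 − 0)/2 = 1/17
  x_4 = 1/17;  a_4 = 1;  x_5 = (x_4 − 1)/2 = -8/17
  x_5 = -8/17;  a_5 = 0;  x_6 = (x_5 − 0)/2 = -4/17
Digits: (1, 0, 0, 0, 1, 0).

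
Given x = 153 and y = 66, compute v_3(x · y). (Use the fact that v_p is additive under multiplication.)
v_3(10098) = 3

v_p(x) = 2 (factor: 153 = 3^2 · 17); v_p(y) = 1 (factor: 66 = 3^1 · 22). Additivity: v_p(xy) = v_p(x) + v_p(y) = 2 + 1 = 3. (Direct check: xy = 10098 = 3^3 · (374).)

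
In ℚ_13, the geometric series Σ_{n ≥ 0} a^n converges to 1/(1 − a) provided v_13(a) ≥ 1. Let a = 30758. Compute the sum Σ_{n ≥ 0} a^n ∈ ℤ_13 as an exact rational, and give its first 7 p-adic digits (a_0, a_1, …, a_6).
Σ a^n = 1/(1 − a) = -1/30757;  first 7 digits = (1, 0, 0, 1, 1, 0, 1)

v_13(a) = 3 ≥ 1, so the series converges in ℤ_13 to 1/(1 − a) = 1/(1 − 30758) = -1/30757. Expand this rational in ℤ_13: compute digits iteratively via d_i = x_i mod 13, x_{i+1} = (x_i − d_i)/13. The first 7 digits are (1, 0, 0, 1, 1, 0, 1).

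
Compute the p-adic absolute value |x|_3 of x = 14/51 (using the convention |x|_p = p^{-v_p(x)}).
|14/51|_3 = 3

Step 1 — compute v_3(x) by factoring powers of 3 out of the numerator and denominator: v_3(14/51) = -1. Step 2 — apply |x|_p = p^{-v_p(x)} = 3^{1} = 3.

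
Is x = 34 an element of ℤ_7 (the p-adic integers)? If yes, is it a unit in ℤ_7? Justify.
x ∈ ℤ_7^× (unit); v_7(x) = 0

ℤ_7 = {x ∈ ℚ_7 : v_7(x) ≥ 0} and ℤ_7^× = {x ∈ ℤ_7 : v_7(x) = 0}. Here v_7(34) = v_7(num) − v_7(den) = 0; compare against these criteria.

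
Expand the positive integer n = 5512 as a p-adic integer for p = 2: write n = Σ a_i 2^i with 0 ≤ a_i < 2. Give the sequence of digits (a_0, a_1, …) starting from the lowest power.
(a_0, a_1, …) = (0, 0, 0, 1, 0, 0, 0, 1, 1, 0, 1, 0, 1)

Repeated division by 2 gives the digits low-to-high: 5512 = 1·2^3 + 1·2^7 + 1·2^8 + 1·2^10 + 1·2^12. Digit sequence: (0, 0, 0, 1, 0, 0, 0, 1, 1, 0, 1, 0, 1).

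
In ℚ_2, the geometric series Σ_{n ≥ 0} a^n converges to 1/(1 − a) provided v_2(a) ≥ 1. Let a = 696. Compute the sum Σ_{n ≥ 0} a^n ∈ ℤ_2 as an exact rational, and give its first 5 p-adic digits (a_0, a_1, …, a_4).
Σ a^n = 1/(1 − a) = -1/695;  first 5 digits = (1, 0, 0, 1, 1)

v_2(a) = 3 ≥ 1, so the series converges in ℤ_2 to 1/(1 − a) = 1/(1 − 696) = -1/695. Expand this rational in ℤ_2: compute digits iteratively via d_i = x_i mod 2, x_{i+1} = (x_i − d_i)/2. The first 5 digits are (1, 0, 0, 1, 1).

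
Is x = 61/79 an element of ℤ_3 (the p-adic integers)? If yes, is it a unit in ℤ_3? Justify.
x ∈ ℤ_3^× (unit); v_3(x) = 0

ℤ_3 = {x ∈ ℚ_3 : v_3(x) ≥ 0} and ℤ_3^× = {x ∈ ℤ_3 : v_3(x) = 0}. Here v_3(61/79) = v_3(num) − v_3(den) = 0; compare against these criteria.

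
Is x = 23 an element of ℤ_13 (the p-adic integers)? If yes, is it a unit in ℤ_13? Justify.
x ∈ ℤ_13^× (unit); v_13(x) = 0

ℤ_13 = {x ∈ ℚ_13 : v_13(x) ≥ 0} and ℤ_13^× = {x ∈ ℤ_13 : v_13(x) = 0}. Here v_13(23) = v_13(num) − v_13(den) = 0; compare against these criteria.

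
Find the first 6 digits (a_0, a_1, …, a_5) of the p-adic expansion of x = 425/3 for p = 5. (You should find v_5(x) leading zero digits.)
(a_0, …, a_5) = (0, 0, 4, 2, 3, 1)

v_5(425/3) = 2, so a_0 = ... = a_1 = 0. Factor out: x = 5^2 · u with u = 17/3 a unit in ℤ_5. Expand u iteratively via a_{v+i} = u_i mod 5, u_{i+1} = (u_i − a_{v+i})/5:
  u_0 = 17/3;  a_2 = 4;  u_1 = (u_0 − 4)/5 = 1/3
  u_1 = 1/3;  a_3 = 2;  u_2 = (u_1 − 2)/5 = -1/3
  u_2 = -1/3;  a_4 = 3;  u_3 = (u_2 − 3)/5 = -2/3
  u_3 = -2/3;  a_5 = 1;  u_4 = (u_3 − 1)/5 = -1/3
Digits: (0, 0, 4, 2, 3, 1).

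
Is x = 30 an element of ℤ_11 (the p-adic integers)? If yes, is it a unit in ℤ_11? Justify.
x ∈ ℤ_11^× (unit); v_11(x) = 0

ℤ_11 = {x ∈ ℚ_11 : v_11(x) ≥ 0} and ℤ_11^× = {x ∈ ℤ_11 : v_11(x) = 0}. Here v_11(30) = v_11(num) − v_11(den) = 0; compare against these criteria.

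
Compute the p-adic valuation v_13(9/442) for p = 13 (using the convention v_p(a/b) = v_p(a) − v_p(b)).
v_13(9/442) = -1

Factor powers of 13 from the numerator and denominator of the reduced fraction: 9 = 13^0 · 9 and 442 = 13^1 · 34. Apply v_p(a/b) = v_p(a) − v_p(b): v_13(9/442) = 0 − 1 = -1.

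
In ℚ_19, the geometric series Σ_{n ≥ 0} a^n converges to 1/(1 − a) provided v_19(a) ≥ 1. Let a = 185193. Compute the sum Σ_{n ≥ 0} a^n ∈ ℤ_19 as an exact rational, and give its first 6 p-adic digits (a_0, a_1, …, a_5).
Σ a^n = 1/(1 − a) = -1/185192;  first 6 digits = (1, 0, 0, 8, 1, 0)

v_19(a) = 3 ≥ 1, so the series converges in ℤ_19 to 1/(1 − a) = 1/(1 − 185193) = -1/185192. Expand this rational in ℤ_19: compute digits iteratively via d_i = x_i mod 19, x_{i+1} = (x_i − d_i)/19. The first 6 digits are (1, 0, 0, 8, 1, 0).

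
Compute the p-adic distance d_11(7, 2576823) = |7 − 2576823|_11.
d_11(7, 2576823) = 1/161051

Step 1 — x − y = 7 − 2576823 = -2576816. Step 2 — v_11(-2576816) = 5 (factor: -2576816 = −(11^5 · 16); the sign does not affect v_p). Step 3 — |x − y|_11 = 11^{-5} = 1/161051.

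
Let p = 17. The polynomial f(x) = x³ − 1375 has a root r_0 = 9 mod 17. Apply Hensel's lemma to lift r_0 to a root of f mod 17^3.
r_2 = 4820 (mod 4913)

Hensel: r_{i+1} = r_i − f(r_i)/f′(r_i) mod 17^{i+2}, where f′(x) = 3x². Iterate:
  r_0 = 9 (mod 17)
  r_1 = 196 (mod 289)
  r_2 = 4820 (mod 4913)
Final: r = 4820 with f(r) ≡ 0 mod 17^3.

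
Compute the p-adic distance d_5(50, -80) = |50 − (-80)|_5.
d_5(50, -80) = 1/5

Step 1 — x − y = 50 − (-80) = 130. Step 2 — v_5(130) = 1 (factor: 130 = (5^1 · 26); the sign does not affect v_p). Step 3 — |x − y|_5 = 5^{-1} = 1/5.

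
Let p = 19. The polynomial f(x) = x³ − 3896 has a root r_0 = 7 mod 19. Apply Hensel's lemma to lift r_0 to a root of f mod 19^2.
r_1 = 235 (mod 361)

Hensel: r_{i+1} = r_i − f(r_i)/f′(r_i) mod 19^{i+2}, where f′(x) = 3x². Iterate:
  r_0 = 7 (mod 19)
  r_1 = 235 (mod 361)
Final: r = 235 with f(r) ≡ 0 mod 19^2.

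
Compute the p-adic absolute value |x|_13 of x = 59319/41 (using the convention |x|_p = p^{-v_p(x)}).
|59319/41|_13 = 1/2197

Step 1 — compute v_13(x) by factoring powers of 13 out of the numerator and denominator: v_13(59319/41) = 3. Step 2 — apply |x|_p = p^{-v_p(x)} = 13^{-3} = 1/2197.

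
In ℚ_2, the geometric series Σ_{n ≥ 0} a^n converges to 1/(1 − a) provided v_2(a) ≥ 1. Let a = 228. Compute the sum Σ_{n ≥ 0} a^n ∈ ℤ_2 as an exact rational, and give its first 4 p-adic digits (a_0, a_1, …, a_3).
Σ a^n = 1/(1 − a) = -1/227;  first 4 digits = (1, 0, 1, 0)

v_2(a) = 2 ≥ 1, so the series converges in ℤ_2 to 1/(1 − a) = 1/(1 − 228) = -1/227. Expand this rational in ℤ_2: compute digits iteratively via d_i = x_i mod 2, x_{i+1} = (x_i − d_i)/2. The first 4 digits are (1, 0, 1, 0).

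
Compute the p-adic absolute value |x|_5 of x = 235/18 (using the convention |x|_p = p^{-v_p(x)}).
|235/18|_5 = 1/5

Step 1 — compute v_5(x) by factoring powers of 5 out of the numerator and denominator: v_5(235/18) = 1. Step 2 — apply |x|_p = p^{-v_p(x)} = 5^{-1} = 1/5.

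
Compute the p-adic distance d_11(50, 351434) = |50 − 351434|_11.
d_11(50, 351434) = 1/14641

Step 1 — x − y = 50 − 351434 = -351384. Step 2 — v_11(-351384) = 4 (factor: -351384 = −(11^4 · 24); the sign does not affect v_p). Step 3 — |x − y|_11 = 11^{-4} = 1/14641.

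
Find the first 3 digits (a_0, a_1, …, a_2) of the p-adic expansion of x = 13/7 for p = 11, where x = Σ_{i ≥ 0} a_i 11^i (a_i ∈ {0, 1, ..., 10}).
(a_0, …, a_2) = (5, 6, 1)

v_11(13/7) = 0 (numerator and denominator both coprime to 11), so x ∈ ℤ_11^×. Compute digits iteratively via a_i = x_i mod 11, x_{i+1} = (x_i − a_i)/11, with x_0 = x:
  x_0 = 13/7;  a_0 = 5;  x_1 = (x_0 − 5)/11 = -2/7
  x_1 = -2/7;  a_1 = 6;  x_2 = (x_1 − 6)/11 = -4/7
  x_2 = -4/7;  a_2 = 1;  x_3 = (x_2 − 1)/11 = -1/7
Digits: (5, 6, 1).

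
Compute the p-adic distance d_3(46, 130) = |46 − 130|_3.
d_3(46, 130) = 1/3

Step 1 — x − y = 46 − 130 = -84. Step 2 — v_3(-84) = 1 (factor: -84 = −(3^1 · 28); the sign does not affect v_p). Step 3 — |x − y|_3 = 3^{-1} = 1/3.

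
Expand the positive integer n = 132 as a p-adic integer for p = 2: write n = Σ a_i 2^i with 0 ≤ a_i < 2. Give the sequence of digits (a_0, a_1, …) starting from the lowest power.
(a_0, a_1, …) = (0, 0, 1, 0, 0, 0, 0, 1)

Repeated division by 2 gives the digits low-to-high: 132 = 1·2^2 + 1·2^7. Digit sequence: (0, 0, 1, 0, 0, 0, 0, 1).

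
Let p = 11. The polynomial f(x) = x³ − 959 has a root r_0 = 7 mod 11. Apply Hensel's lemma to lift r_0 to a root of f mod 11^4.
r_3 = 1250 (mod 14641)

Hensel: r_{i+1} = r_i − f(r_i)/f′(r_i) mod 11^{i+2}, where f′(x) = 3x². Iterate:
  r_0 = 7 (mod 11)
  r_1 = 40 (mod 121)
  r_2 = 1250 (mod 1331)
  r_3 = 1250 (mod 14641)
Final: r = 1250 with f(r) ≡ 0 mod 11^4.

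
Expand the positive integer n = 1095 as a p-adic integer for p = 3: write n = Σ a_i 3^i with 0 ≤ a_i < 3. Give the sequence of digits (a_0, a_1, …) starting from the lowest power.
(a_0, a_1, …) = (0, 2, 1, 1, 1, 1, 1)

Repeated division by 3 gives the digits low-to-high: 1095 = 2·3^1 + 1·3^2 + 1·3^3 + 1·3^4 + 1·3^5 + 1·3^6. Digit sequence: (0, 2, 1, 1, 1, 1, 1).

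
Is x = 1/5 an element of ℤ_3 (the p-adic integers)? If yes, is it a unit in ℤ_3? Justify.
x ∈ ℤ_3^× (unit); v_3(x) = 0

ℤ_3 = {x ∈ ℚ_3 : v_3(x) ≥ 0} and ℤ_3^× = {x ∈ ℤ_3 : v_3(x) = 0}. Here v_3(1/5) = v_3(num) − v_3(den) = 0; compare against these criteria.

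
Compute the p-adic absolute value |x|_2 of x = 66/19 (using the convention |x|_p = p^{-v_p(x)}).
|66/19|_2 = 1/2

Step 1 — compute v_2(x) by factoring powers of 2 out of the numerator and denominator: v_2(66/19) = 1. Step 2 — apply |x|_p = p^{-v_p(x)} = 2^{-1} = 1/2.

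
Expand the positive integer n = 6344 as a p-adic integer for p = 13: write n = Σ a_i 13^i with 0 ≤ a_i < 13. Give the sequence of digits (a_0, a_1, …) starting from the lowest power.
(a_0, a_1, …) = (0, 7, 11, 2)

Repeated division by 13 gives the digits low-to-high: 6344 = 7·13^1 + 11·13^2 + 2·13^3. Digit sequence: (0, 7, 11, 2).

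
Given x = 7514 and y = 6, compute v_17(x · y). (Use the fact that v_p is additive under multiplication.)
v_17(45084) = 2

v_p(x) = 2 (factor: 7514 = 17^2 · 26); v_p(y) = 0 (factor: 6 = 17^0 · 6). Additivity: v_p(xy) = v_p(x) + v_p(y) = 2 + 0 = 2. (Direct check: xy = 45084 = 17^2 · (156).)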